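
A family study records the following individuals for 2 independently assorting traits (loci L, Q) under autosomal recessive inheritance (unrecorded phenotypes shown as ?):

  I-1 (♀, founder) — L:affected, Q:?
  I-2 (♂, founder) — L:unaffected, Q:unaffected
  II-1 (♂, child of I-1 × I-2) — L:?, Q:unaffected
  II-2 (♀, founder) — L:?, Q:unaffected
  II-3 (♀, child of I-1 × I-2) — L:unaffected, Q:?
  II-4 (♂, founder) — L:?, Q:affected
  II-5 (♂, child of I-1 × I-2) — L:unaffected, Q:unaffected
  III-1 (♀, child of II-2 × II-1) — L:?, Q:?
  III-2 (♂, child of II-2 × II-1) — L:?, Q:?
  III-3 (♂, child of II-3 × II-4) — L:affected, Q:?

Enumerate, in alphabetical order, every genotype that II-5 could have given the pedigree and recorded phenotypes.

II-5 ∈ {Ll QQ, Ll Qq}

L/I-1 aff ·: ll
L/I-2 un ·: LL|Ll
L/II-1 ? I-1×I-2: Ll|ll
L/II-2 ? ·: LL|Ll|ll
L/II-3 un I-1×I-2: Ll
L/II-4 ? ·: Ll|ll
L/II-5 un I-1×I-2: Ll
L/III-1 ? II-2×II-1: LL|Ll|ll
L/III-2 ? II-2×II-1: LL|Ll|ll
L/III-3 aff II-3×II-4: ll
⇒ L over [I-1,I-2,II-1,II-2,II-3,II-4,II-5,III-1,III-2,III-3]: 80 consistent
Q/I-1 ? ·: QQ|Qq|qq
Q/I-2 un ·: QQ|Qq
Q/II-1 un I-1×I-2: QQ|Qq
Q/II-2 un ·: QQ|Qq
Q/II-3 ? I-1×I-2: QQ|Qq|qq
Q/II-4 aff ·: qq
Q/II-5 un I-1×I-2: QQ|Qq
Q/III-1 ? II-2×II-1: QQ|Qq|qq
Q/III-2 ? II-2×II-1: QQ|Qq|qq
Q/III-3 ? II-3×II-4: Qq|qq
⇒ Q over [I-1,I-2,II-1,II-2,II-3,II-4,II-5,III-1,III-2,III-3]: 430 consistent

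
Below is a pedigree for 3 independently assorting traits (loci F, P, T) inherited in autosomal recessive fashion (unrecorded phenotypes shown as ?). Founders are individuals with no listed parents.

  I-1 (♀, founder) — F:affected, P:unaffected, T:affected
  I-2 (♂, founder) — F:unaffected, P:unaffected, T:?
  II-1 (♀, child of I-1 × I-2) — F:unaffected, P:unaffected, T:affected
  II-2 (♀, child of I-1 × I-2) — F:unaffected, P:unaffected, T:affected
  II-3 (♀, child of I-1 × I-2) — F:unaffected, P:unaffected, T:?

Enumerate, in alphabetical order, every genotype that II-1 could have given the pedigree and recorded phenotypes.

II-1 ∈ {Ff PP tt, Ff Pp tt}

F/I-1 aff ·: ff
F/I-2 un ·: FF|Ff
F/II-1 un I-1×I-2: Ff
F/II-2 un I-1×I-2: Ff
F/II-3 un I-1×I-2: Ff
⇒ F over [I-1,I-2,II-1,II-2,II-3]: 2 consistent
P/I-1 un ·: PP|Pp
P/I-2 un ·: PP|Pp
P/II-1 un I-1×I-2: PP|Pp
P/II-2 un I-1×I-2: PP|Pp
P/II-3 un I-1×I-2: PP|Pp
⇒ P over [I-1,I-2,II-1,II-2,II-3]: 25 consistent
T/I-1 aff ·: tt
T/I-2 ? ·: Tt|tt
T/II-1 aff I-1×I-2: tt
T/II-2 aff I-1×I-2: tt
T/II-3 ? I-1×I-2: Tt|tt
⇒ T over [I-1,I-2,II-1,II-2,II-3]: 3 consistent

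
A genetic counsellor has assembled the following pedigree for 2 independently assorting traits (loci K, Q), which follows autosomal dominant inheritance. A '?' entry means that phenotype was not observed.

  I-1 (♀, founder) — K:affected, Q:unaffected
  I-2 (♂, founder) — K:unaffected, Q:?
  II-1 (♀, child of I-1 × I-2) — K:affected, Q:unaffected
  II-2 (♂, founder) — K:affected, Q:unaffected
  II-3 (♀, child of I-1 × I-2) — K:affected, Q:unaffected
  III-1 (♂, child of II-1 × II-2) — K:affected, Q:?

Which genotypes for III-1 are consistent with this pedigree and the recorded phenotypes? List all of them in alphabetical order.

III-1 ∈ {KK qq, Kk qq}

K/I-1 aff ·: Kk|KK
K/I-2 un ·: kk
K/II-1 aff I-1×I-2: Kk
K/II-2 aff ·: Kk|KK
K/II-3 aff I-1×I-2: Kk
K/III-1 aff II-1×II-2: Kk|KK
⇒ K over [I-1,I-2,II-1,II-2,II-3,III-1]: 8 consistent
Q/I-1 un ·: qq
Q/I-2 ? ·: qq|Qq
Q/II-1 un I-1×I-2: qq
Q/II-2 un ·: qq
Q/II-3 un I-1×I-2: qq
Q/III-1 ? II-1×II-2: qq
⇒ Q over [I-1,I-2,II-1,II-2,II-3,III-1]: 2 consistent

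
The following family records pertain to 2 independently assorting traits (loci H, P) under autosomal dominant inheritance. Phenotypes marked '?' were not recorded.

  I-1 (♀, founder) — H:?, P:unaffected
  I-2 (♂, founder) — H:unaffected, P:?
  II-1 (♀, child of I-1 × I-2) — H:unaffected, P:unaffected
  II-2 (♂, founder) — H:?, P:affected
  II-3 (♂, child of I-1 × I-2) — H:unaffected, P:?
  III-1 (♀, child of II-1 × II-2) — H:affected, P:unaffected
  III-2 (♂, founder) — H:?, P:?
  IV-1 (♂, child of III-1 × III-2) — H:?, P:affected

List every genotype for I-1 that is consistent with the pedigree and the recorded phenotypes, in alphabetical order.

I-1 ∈ {Hh pp, hh pp}

H/I-1 ? ·: hh|Hh
H/I-2 un ·: hh
H/II-1 un I-1×I-2: hh
H/II-2 ? ·: Hh|HH
H/II-3 un I-1×I-2: hh
H/III-1 aff II-1×II-2: Hh
H/III-2 ? ·: hh|Hh|HH
H/IV-1 ? III-1×III-2: hh|Hh|HH
⇒ H over [I-1,I-2,II-1,II-2,II-3,III-1,III-2,IV-1]: 28 consistent
P/I-1 un ·: pp
P/I-2 ? ·: pp|Pp
P/II-1 un I-1×I-2: pp
P/II-2 aff ·: Pp
P/II-3 ? I-1×I-2: pp|Pp
P/III-1 un II-1×II-2: pp
P/III-2 ? ·: Pp|PP
P/IV-1 aff III-1×III-2: Pp
⇒ P over [I-1,I-2,II-1,II-2,II-3,III-1,III-2,IV-1]: 6 consistent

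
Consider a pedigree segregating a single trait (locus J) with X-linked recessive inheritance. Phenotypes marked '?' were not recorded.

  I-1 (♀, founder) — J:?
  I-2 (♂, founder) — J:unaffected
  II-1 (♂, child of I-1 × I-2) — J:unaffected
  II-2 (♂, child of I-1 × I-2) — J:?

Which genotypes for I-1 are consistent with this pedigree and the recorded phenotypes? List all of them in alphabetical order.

J/I-1 ? ·: X^JX^J|X^JX^j
J/I-2 un ·: X^JY
J/II-1 un I-1×I-2: X^JY
J/II-2 ? I-1×I-2: X^JY|X^jY
⇒ J over [I-1,I-2,II-1,II-2]: 3 consistent

I-1 ∈ {X^JX^J, X^JX^j}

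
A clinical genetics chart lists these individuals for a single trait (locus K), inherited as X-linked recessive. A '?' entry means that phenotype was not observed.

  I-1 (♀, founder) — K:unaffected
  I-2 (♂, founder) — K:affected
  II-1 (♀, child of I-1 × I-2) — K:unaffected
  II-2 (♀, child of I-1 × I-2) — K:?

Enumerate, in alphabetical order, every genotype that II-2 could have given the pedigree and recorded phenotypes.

II-2 ∈ {X^KX^k, X^kX^k}

K/I-1 un ·: X^KX^K|X^KX^k
K/I-2 aff ·: X^kY
K/II-1 un I-1×I-2: X^KX^k
K/II-2 ? I-1×I-2: X^KX^k|X^kX^k
⇒ K over [I-1,I-2,II-1,II-2]: 3 consistent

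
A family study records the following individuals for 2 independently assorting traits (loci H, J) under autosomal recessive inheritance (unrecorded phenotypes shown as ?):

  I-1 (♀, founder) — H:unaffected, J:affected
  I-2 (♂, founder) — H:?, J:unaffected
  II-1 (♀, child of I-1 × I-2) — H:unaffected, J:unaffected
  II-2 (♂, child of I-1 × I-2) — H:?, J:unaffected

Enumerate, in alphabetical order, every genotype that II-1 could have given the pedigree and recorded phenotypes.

H/I-1 un ·: HH|Hh
H/I-2 ? ·: HH|Hh|hh
H/II-1 un I-1×I-2: HH|Hh
H/II-2 ? I-1×I-2: HH|Hh|hh
⇒ H over [I-1,I-2,II-1,II-2]: 18 consistent
J/I-1 aff ·: jj
J/I-2 un ·: JJ|Jj
J/II-1 un I-1×I-2: Jj
J/II-2 un I-1×I-2: Jj
⇒ J over [I-1,I-2,II-1,II-2]: 2 consistent

II-1 ∈ {HH Jj, Hh Jj}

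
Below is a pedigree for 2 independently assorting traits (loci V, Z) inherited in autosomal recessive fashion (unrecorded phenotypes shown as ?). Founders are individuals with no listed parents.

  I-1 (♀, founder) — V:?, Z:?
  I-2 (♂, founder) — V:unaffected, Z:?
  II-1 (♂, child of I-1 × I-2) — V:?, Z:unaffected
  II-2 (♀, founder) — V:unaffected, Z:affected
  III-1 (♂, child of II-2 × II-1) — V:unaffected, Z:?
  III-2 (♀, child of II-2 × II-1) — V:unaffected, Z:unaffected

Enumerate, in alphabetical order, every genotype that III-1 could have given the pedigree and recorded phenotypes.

III-1 ∈ {VV Zz, VV zz, Vv Zz, Vv zz}

V/I-1 ? ·: VV|Vv|vv
V/I-2 un ·: VV|Vv
V/II-1 ? I-1×I-2: VV|Vv|vv
V/II-2 un ·: VV|Vv
V/III-1 un II-2×II-1: VV|Vv
V/III-2 un II-2×II-1: VV|Vv
⇒ V over [I-1,I-2,II-1,II-2,III-1,III-2]: 64 consistent
Z/I-1 ? ·: ZZ|Zz|zz
Z/I-2 ? ·: ZZ|Zz|zz
Z/II-1 un I-1×I-2: ZZ|Zz
Z/II-2 aff ·: zz
Z/III-1 ? II-2×II-1: Zz|zz
Z/III-2 un II-2×II-1: Zz
⇒ Z over [I-1,I-2,II-1,II-2,III-1,III-2]: 18 consistent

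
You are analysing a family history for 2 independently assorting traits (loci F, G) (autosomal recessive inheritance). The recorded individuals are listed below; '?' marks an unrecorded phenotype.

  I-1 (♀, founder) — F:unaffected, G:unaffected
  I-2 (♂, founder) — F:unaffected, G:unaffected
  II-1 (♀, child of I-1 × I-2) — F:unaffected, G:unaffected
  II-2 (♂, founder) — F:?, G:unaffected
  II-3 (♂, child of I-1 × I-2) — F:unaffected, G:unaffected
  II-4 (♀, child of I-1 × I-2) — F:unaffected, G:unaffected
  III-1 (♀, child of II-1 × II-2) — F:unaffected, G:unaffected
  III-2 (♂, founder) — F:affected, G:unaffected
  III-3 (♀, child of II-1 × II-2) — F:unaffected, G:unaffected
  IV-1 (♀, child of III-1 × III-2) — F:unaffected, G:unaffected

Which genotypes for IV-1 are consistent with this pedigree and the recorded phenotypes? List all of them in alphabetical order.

IV-1 ∈ {Ff GG, Ff Gg}

F/I-1 un ·: FF|Ff
F/I-2 un ·: FF|Ff
F/II-1 un I-1×I-2: FF|Ff
F/II-2 ? ·: FF|Ff|ff
F/II-3 un I-1×I-2: FF|Ff
F/II-4 un I-1×I-2: FF|Ff
F/III-1 un II-1×II-2: FF|Ff
F/III-2 aff ·: ff
F/III-3 un II-1×II-2: FF|Ff
F/IV-1 un III-1×III-2: Ff
⇒ F over [I-1,I-2,II-1,II-2,II-3,II-4,III-1,III-2,III-3,IV-1]: 186 consistent
G/I-1 un ·: GG|Gg
G/I-2 un ·: GG|Gg
G/II-1 un I-1×I-2: GG|Gg
G/II-2 un ·: GG|Gg
G/II-3 un I-1×I-2: GG|Gg
G/II-4 un I-1×I-2: GG|Gg
G/III-1 un II-1×II-2: GG|Gg
G/III-2 un ·: GG|Gg
G/III-3 un II-1×II-2: GG|Gg
G/IV-1 un III-1×III-2: GG|Gg
⇒ G over [I-1,I-2,II-1,II-2,II-3,II-4,III-1,III-2,III-3,IV-1]: 557 consistent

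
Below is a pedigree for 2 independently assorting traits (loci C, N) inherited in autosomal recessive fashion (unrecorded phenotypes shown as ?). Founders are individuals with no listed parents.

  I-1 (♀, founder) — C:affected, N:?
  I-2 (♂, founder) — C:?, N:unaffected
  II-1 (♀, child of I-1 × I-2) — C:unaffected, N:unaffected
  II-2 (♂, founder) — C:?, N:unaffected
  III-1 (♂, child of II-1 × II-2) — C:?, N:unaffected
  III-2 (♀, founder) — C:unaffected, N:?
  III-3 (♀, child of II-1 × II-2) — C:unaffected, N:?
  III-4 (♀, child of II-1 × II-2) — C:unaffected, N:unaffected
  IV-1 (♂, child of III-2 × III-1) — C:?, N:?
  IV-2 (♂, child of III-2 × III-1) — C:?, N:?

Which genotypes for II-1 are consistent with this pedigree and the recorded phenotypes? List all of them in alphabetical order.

C/I-1 aff ·: cc
C/I-2 ? ·: CC|Cc
C/II-1 un I-1×I-2: Cc
C/II-2 ? ·: CC|Cc|cc
C/III-1 ? II-1×II-2: CC|Cc|cc
C/III-2 un ·: CC|Cc
C/III-3 un II-1×II-2: CC|Cc
C/III-4 un II-1×II-2: CC|Cc
C/IV-1 ? III-2×III-1: CC|Cc|cc
C/IV-2 ? III-2×III-1: CC|Cc|cc
⇒ C over [I-1,I-2,II-1,II-2,III-1,III-2,III-3,III-4,IV-1,IV-2]: 364 consistent
N/I-1 ? ·: NN|Nn|nn
N/I-2 un ·: NN|Nn
N/II-1 un I-1×I-2: NN|Nn
N/II-2 un ·: NN|Nn
N/III-1 un II-1×II-2: NN|Nn
N/III-2 ? ·: NN|Nn|nn
N/III-3 ? II-1×II-2: NN|Nn|nn
N/III-4 un II-1×II-2: NN|Nn
N/IV-1 ? III-2×III-1: NN|Nn|nn
N/IV-2 ? III-2×III-1: NN|Nn|nn
⇒ N over [I-1,I-2,II-1,II-2,III-1,III-2,III-3,III-4,IV-1,IV-2]: 1542 consistent

II-1 ∈ {Cc NN, Cc Nn}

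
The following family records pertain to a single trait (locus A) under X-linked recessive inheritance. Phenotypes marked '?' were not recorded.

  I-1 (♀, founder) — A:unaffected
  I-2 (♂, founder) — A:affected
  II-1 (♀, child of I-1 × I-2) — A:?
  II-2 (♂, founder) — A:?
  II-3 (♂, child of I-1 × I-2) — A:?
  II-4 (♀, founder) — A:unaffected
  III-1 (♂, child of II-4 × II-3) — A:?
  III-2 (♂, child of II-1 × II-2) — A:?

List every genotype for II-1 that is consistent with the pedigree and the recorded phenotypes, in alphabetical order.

A/I-1 un ·: X^AX^A|X^AX^a
A/I-2 aff ·: X^aY
A/II-1 ? I-1×I-2: X^AX^a|X^aX^a
A/II-2 ? ·: X^AY|X^aY
A/II-3 ? I-1×I-2: X^AY|X^aY
A/II-4 un ·: X^AX^A|X^AX^a
A/III-1 ? II-4×II-3: X^AY|X^aY
A/III-2 ? II-1×II-2: X^AY|X^aY
⇒ A over [I-1,I-2,II-1,II-2,II-3,II-4,III-1,III-2]: 48 consistent

II-1 ∈ {X^AX^a, X^aX^a}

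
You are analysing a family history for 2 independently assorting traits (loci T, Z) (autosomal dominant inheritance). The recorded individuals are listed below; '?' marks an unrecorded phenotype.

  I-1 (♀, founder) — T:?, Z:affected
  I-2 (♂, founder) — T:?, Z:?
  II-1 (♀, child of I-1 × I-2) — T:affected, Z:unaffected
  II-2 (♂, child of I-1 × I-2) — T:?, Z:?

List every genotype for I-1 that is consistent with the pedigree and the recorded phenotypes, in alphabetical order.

T/I-1 ? ·: tt|Tt|TT
T/I-2 ? ·: tt|Tt|TT
T/II-1 aff I-1×I-2: Tt|TT
T/II-2 ? I-1×I-2: tt|Tt|TT
⇒ T over [I-1,I-2,II-1,II-2]: 21 consistent
Z/I-1 aff ·: Zz
Z/I-2 ? ·: zz|Zz
Z/II-1 un I-1×I-2: zz
Z/II-2 ? I-1×I-2: zz|Zz|ZZ
⇒ Z over [I-1,I-2,II-1,II-2]: 5 consistent

I-1 ∈ {TT Zz, Tt Zz, tt Zz}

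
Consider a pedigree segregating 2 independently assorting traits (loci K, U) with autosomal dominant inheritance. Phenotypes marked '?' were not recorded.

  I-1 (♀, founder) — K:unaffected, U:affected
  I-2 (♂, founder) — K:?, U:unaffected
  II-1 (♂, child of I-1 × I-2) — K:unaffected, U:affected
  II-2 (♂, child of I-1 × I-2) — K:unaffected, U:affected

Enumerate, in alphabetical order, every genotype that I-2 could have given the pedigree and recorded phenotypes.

K/I-1 un ·: kk
K/I-2 ? ·: kk|Kk
K/II-1 un I-1×I-2: kk
K/II-2 un I-1×I-2: kk
⇒ K over [I-1,I-2,II-1,II-2]: 2 consistent
U/I-1 aff ·: Uu|UU
U/I-2 un ·: uu
U/II-1 aff I-1×I-2: Uu
U/II-2 aff I-1×I-2: Uu
⇒ U over [I-1,I-2,II-1,II-2]: 2 consistent

I-2 ∈ {Kk uu, kk uu}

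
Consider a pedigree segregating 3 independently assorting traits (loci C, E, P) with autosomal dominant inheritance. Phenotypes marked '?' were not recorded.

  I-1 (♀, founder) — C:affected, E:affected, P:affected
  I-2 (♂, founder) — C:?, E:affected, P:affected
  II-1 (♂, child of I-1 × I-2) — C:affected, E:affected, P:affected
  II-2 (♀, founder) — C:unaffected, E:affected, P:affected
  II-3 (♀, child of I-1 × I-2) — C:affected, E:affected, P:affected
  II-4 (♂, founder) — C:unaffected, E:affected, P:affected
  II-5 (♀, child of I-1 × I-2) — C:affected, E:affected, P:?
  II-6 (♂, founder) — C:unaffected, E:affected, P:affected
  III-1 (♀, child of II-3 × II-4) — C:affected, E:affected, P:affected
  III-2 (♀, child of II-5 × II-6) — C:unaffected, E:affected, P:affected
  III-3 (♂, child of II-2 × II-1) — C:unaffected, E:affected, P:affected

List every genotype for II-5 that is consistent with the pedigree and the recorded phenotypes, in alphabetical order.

C/I-1 aff ·: Cc|CC
C/I-2 ? ·: cc|Cc|CC
C/II-1 aff I-1×I-2: Cc
C/II-2 un ·: cc
C/II-3 aff I-1×I-2: Cc|CC
C/II-4 un ·: cc
C/II-5 aff I-1×I-2: Cc
C/II-6 un ·: cc
C/III-1 aff II-3×II-4: Cc
C/III-2 un II-5×II-6: cc
C/III-3 un II-2×II-1: cc
⇒ C over [I-1,I-2,II-1,II-2,II-3,II-4,II-5,II-6,III-1,III-2,III-3]: 8 consistent
E/I-1 aff ·: Ee|EE
E/I-2 aff ·: Ee|EE
E/II-1 aff I-1×I-2: Ee|EE
E/II-2 aff ·: Ee|EE
E/II-3 aff I-1×I-2: Ee|EE
E/II-4 aff ·: Ee|EE
E/II-5 aff I-1×I-2: Ee|EE
E/II-6 aff ·: Ee|EE
E/III-1 aff II-3×II-4: Ee|EE
E/III-2 aff II-5×II-6: Ee|EE
E/III-3 aff II-2×II-1: Ee|EE
⇒ E over [I-1,I-2,II-1,II-2,II-3,II-4,II-5,II-6,III-1,III-2,III-3]: 1056 consistent
P/I-1 aff ·: Pp|PP
P/I-2 aff ·: Pp|PP
P/II-1 aff I-1×I-2: Pp|PP
P/II-2 aff ·: Pp|PP
P/II-3 aff I-1×I-2: Pp|PP
P/II-4 aff ·: Pp|PP
P/II-5 ? I-1×I-2: pp|Pp|PP
P/II-6 aff ·: Pp|PP
P/III-1 aff II-3×II-4: Pp|PP
P/III-2 aff II-5×II-6: Pp|PP
P/III-3 aff II-2×II-1: Pp|PP
⇒ P over [I-1,I-2,II-1,II-2,II-3,II-4,II-5,II-6,III-1,III-2,III-3]: 1154 consistent

II-5 ∈ {Cc EE PP, Cc EE Pp, Cc EE pp, Cc Ee PP, Cc Ee Pp, Cc Ee pp}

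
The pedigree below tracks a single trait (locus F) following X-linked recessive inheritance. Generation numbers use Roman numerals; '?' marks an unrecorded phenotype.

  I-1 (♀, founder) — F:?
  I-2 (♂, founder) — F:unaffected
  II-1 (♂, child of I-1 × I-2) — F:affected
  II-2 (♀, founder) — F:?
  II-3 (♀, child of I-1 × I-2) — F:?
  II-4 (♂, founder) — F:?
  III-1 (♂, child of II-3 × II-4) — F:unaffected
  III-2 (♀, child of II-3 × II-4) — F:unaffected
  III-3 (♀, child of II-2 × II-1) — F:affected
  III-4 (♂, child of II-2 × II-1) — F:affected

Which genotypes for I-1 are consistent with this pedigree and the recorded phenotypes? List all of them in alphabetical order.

F/I-1 ? ·: X^FX^f|X^fX^f
F/I-2 un ·: X^FY
F/II-1 aff I-1×I-2: X^fY
F/II-2 ? ·: X^FX^f|X^fX^f
F/II-3 ? I-1×I-2: X^FX^F|X^FX^f
F/II-4 ? ·: X^FY|X^fY
F/III-1 un II-3×II-4: X^FY
F/III-2 un II-3×II-4: X^FX^F|X^FX^f
F/III-3 aff II-2×II-1: X^fX^f
F/III-4 aff II-2×II-1: X^fY
⇒ F over [I-1,I-2,II-1,II-2,II-3,II-4,III-1,III-2,III-3,III-4]: 16 consistent

I-1 ∈ {X^FX^f, X^fX^f}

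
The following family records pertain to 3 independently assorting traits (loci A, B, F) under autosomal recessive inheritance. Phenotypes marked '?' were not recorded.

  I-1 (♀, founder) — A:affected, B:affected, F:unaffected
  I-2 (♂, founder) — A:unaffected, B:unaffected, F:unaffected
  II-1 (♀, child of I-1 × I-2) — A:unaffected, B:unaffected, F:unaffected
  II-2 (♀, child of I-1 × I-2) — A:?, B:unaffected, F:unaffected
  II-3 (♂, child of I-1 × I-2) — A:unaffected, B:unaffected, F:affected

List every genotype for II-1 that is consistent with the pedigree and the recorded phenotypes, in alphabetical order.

II-1 ∈ {Aa Bb FF, Aa Bb Ff}

A/I-1 aff ·: aa
A/I-2 un ·: AA|Aa
A/II-1 un I-1×I-2: Aa
A/II-2 ? I-1×I-2: Aa|aa
A/II-3 un I-1×I-2: Aa
⇒ A over [I-1,I-2,II-1,II-2,II-3]: 3 consistent
B/I-1 aff ·: bb
B/I-2 un ·: BB|Bb
B/II-1 un I-1×I-2: Bb
B/II-2 un I-1×I-2: Bb
B/II-3 un I-1×I-2: Bb
⇒ B over [I-1,I-2,II-1,II-2,II-3]: 2 consistent
F/I-1 un ·: Ff
F/I-2 un ·: Ff
F/II-1 un I-1×I-2: FF|Ff
F/II-2 un I-1×I-2: FF|Ff
F/II-3 aff I-1×I-2: ff
⇒ F over [I-1,I-2,II-1,II-2,II-3]: 4 consistent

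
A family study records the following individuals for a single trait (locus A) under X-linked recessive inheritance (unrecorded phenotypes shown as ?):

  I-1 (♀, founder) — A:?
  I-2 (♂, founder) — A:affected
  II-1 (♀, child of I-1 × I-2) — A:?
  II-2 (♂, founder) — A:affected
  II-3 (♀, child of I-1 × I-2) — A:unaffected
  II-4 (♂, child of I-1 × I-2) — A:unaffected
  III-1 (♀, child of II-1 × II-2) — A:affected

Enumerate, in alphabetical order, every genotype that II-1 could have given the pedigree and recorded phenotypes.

A/I-1 ? ·: X^AX^A|X^AX^a
A/I-2 aff ·: X^aY
A/II-1 ? I-1×I-2: X^AX^a|X^aX^a
A/II-2 aff ·: X^aY
A/II-3 un I-1×I-2: X^AX^a
A/II-4 un I-1×I-2: X^AY
A/III-1 aff II-1×II-2: X^aX^a
⇒ A over [I-1,I-2,II-1,II-2,II-3,II-4,III-1]: 3 consistent

II-1 ∈ {X^AX^a, X^aX^a}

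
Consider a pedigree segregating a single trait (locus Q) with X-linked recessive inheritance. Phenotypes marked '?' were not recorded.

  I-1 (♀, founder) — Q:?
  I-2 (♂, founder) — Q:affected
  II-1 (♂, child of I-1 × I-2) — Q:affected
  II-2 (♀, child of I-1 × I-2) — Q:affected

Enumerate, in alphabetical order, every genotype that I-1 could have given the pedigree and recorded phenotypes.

I-1 ∈ {X^QX^q, X^qX^q}

Q/I-1 ? ·: X^QX^q|X^qX^q
Q/I-2 aff ·: X^qY
Q/II-1 aff I-1×I-2: X^qY
Q/II-2 aff I-1×I-2: X^qX^q
⇒ Q over [I-1,I-2,II-1,II-2]: 2 consistent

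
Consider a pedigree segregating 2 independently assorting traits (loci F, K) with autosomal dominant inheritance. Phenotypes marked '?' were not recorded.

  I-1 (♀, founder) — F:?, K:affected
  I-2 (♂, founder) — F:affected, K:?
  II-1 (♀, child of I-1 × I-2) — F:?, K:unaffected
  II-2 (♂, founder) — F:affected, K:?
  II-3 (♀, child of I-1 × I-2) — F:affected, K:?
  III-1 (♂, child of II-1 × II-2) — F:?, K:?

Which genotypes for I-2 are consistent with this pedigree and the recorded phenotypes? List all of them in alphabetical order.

I-2 ∈ {FF Kk, FF kk, Ff Kk, Ff kk}

F/I-1 ? ·: ff|Ff|FF
F/I-2 aff ·: Ff|FF
F/II-1 ? I-1×I-2: ff|Ff|FF
F/II-2 aff ·: Ff|FF
F/II-3 aff I-1×I-2: Ff|FF
F/III-1 ? II-1×II-2: ff|Ff|FF
⇒ F over [I-1,I-2,II-1,II-2,II-3,III-1]: 70 consistent
K/I-1 aff ·: Kk
K/I-2 ? ·: kk|Kk
K/II-1 un I-1×I-2: kk
K/II-2 ? ·: kk|Kk|KK
K/II-3 ? I-1×I-2: kk|Kk|KK
K/III-1 ? II-1×II-2: kk|Kk
⇒ K over [I-1,I-2,II-1,II-2,II-3,III-1]: 20 consistent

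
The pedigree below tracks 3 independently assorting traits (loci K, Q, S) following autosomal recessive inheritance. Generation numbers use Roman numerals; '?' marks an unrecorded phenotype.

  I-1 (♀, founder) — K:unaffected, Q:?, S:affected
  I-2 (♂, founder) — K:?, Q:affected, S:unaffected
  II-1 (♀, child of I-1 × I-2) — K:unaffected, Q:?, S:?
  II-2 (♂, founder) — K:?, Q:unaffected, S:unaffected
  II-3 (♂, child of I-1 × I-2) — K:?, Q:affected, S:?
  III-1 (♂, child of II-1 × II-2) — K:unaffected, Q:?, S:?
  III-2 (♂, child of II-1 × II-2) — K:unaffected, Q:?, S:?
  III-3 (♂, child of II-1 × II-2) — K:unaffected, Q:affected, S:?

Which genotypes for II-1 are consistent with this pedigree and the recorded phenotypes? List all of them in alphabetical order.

II-1 ∈ {KK Qq Ss, KK Qq ss, KK qq Ss, KK qq ss, Kk Qq Ss, Kk Qq ss, Kk qq Ss, Kk qq ss}

K/I-1 un ·: KK|Kk
K/I-2 ? ·: KK|Kk|kk
K/II-1 un I-1×I-2: KK|Kk
K/II-2 ? ·: KK|Kk|kk
K/II-3 ? I-1×I-2: KK|Kk|kk
K/III-1 un II-1×II-2: KK|Kk
K/III-2 un II-1×II-2: KK|Kk
K/III-3 un II-1×II-2: KK|Kk
⇒ K over [I-1,I-2,II-1,II-2,II-3,III-1,III-2,III-3]: 250 consistent
Q/I-1 ? ·: Qq|qq
Q/I-2 aff ·: qq
Q/II-1 ? I-1×I-2: Qq|qq
Q/II-2 un ·: Qq
Q/II-3 aff I-1×I-2: qq
Q/III-1 ? II-1×II-2: QQ|Qq|qq
Q/III-2 ? II-1×II-2: QQ|Qq|qq
Q/III-3 aff II-1×II-2: qq
⇒ Q over [I-1,I-2,II-1,II-2,II-3,III-1,III-2,III-3]: 17 consistent
S/I-1 aff ·: ss
S/I-2 un ·: SS|Ss
S/II-1 ? I-1×I-2: Ss|ss
S/II-2 un ·: SS|Ss
S/II-3 ? I-1×I-2: Ss|ss
S/III-1 ? II-1×II-2: SS|Ss|ss
S/III-2 ? II-1×II-2: SS|Ss|ss
S/III-3 ? II-1×II-2: SS|Ss|ss
⇒ S over [I-1,I-2,II-1,II-2,II-3,III-1,III-2,III-3]: 123 consistent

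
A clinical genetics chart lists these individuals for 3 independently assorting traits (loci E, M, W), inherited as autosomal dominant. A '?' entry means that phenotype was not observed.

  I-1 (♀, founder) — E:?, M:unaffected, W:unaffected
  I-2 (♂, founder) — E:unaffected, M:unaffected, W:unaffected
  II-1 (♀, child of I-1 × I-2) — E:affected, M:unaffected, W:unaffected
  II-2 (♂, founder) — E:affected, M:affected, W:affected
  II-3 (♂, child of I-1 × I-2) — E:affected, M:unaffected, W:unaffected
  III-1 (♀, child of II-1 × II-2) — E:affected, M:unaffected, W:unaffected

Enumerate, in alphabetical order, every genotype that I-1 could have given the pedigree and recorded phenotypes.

E/I-1 ? ·: Ee|EE
E/I-2 un ·: ee
E/II-1 aff I-1×I-2: Ee
E/II-2 aff ·: Ee|EE
E/II-3 aff I-1×I-2: Ee
E/III-1 aff II-1×II-2: Ee|EE
⇒ E over [I-1,I-2,II-1,II-2,II-3,III-1]: 8 consistent
M/I-1 un ·: mm
M/I-2 un ·: mm
M/II-1 un I-1×I-2: mm
M/II-2 aff ·: Mm
M/II-3 un I-1×I-2: mm
M/III-1 un II-1×II-2: mm
⇒ M over [I-1,I-2,II-1,II-2,II-3,III-1]: 1 consistent
W/I-1 un ·: ww
W/I-2 un ·: ww
W/II-1 un I-1×I-2: ww
W/II-2 aff ·: Ww
W/II-3 un I-1×I-2: ww
W/III-1 un II-1×II-2: ww
⇒ W over [I-1,I-2,II-1,II-2,II-3,III-1]: 1 consistent

I-1 ∈ {EE mm ww, Ee mm ww}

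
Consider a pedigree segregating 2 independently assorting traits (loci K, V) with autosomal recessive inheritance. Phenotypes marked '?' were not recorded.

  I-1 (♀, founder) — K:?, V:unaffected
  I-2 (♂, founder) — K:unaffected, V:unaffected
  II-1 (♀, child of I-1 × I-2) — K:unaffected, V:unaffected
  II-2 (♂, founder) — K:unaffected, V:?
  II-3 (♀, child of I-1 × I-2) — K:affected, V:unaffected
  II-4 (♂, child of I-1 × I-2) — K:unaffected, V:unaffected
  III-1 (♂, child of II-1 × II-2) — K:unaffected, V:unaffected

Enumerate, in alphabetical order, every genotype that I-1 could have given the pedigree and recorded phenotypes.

K/I-1 ? ·: Kk|kk
K/I-2 un ·: Kk
K/II-1 un I-1×I-2: KK|Kk
K/II-2 un ·: KK|Kk
K/II-3 aff I-1×I-2: kk
K/II-4 un I-1×I-2: KK|Kk
K/III-1 un II-1×II-2: KK|Kk
⇒ K over [I-1,I-2,II-1,II-2,II-3,II-4,III-1]: 18 consistent
V/I-1 un ·: VV|Vv
V/I-2 un ·: VV|Vv
V/II-1 un I-1×I-2: VV|Vv
V/II-2 ? ·: VV|Vv|vv
V/II-3 un I-1×I-2: VV|Vv
V/II-4 un I-1×I-2: VV|Vv
V/III-1 un II-1×II-2: VV|Vv
⇒ V over [I-1,I-2,II-1,II-2,II-3,II-4,III-1]: 112 consistent

I-1 ∈ {Kk VV, Kk Vv, kk VV, kk Vv}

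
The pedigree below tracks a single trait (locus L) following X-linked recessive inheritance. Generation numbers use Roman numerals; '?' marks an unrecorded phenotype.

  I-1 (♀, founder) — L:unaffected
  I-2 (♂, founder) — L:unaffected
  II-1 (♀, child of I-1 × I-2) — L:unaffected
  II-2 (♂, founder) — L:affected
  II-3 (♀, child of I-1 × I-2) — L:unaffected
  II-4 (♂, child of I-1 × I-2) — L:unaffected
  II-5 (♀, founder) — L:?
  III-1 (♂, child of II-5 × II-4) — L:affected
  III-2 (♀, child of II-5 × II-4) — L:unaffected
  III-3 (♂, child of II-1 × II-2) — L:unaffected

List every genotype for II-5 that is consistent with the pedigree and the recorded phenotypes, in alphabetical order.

II-5 ∈ {X^LX^l, X^lX^l}

L/I-1 un ·: X^LX^L|X^LX^l
L/I-2 un ·: X^LY
L/II-1 un I-1×I-2: X^LX^L|X^LX^l
L/II-2 aff ·: X^lY
L/II-3 un I-1×I-2: X^LX^L|X^LX^l
L/II-4 un I-1×I-2: X^LY
L/II-5 ? ·: X^LX^l|X^lX^l
L/III-1 aff II-5×II-4: X^lY
L/III-2 un II-5×II-4: X^LX^L|X^LX^l
L/III-3 un II-1×II-2: X^LY
⇒ L over [I-1,I-2,II-1,II-2,II-3,II-4,II-5,III-1,III-2,III-3]: 15 consistent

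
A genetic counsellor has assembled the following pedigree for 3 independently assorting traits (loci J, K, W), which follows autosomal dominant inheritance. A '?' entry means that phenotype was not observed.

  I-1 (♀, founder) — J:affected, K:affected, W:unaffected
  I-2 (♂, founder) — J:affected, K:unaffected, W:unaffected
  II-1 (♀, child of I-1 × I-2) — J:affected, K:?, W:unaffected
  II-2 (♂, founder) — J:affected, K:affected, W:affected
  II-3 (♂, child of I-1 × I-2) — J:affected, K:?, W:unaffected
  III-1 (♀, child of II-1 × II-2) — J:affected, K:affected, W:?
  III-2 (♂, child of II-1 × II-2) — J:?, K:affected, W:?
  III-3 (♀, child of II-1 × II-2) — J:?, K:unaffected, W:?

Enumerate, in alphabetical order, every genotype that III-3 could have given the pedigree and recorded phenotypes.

J/I-1 aff ·: Jj|JJ
J/I-2 aff ·: Jj|JJ
J/II-1 aff I-1×I-2: Jj|JJ
J/II-2 aff ·: Jj|JJ
J/II-3 aff I-1×I-2: Jj|JJ
J/III-1 aff II-1×II-2: Jj|JJ
J/III-2 ? II-1×II-2: jj|Jj|JJ
J/III-3 ? II-1×II-2: jj|Jj|JJ
⇒ J over [I-1,I-2,II-1,II-2,II-3,III-1,III-2,III-3]: 219 consistent
K/I-1 aff ·: Kk|KK
K/I-2 un ·: kk
K/II-1 ? I-1×I-2: kk|Kk
K/II-2 aff ·: Kk
K/II-3 ? I-1×I-2: kk|Kk
K/III-1 aff II-1×II-2: Kk|KK
K/III-2 aff II-1×II-2: Kk|KK
K/III-3 un II-1×II-2: kk
⇒ K over [I-1,I-2,II-1,II-2,II-3,III-1,III-2,III-3]: 14 consistent
W/I-1 un ·: ww
W/I-2 un ·: ww
W/II-1 un I-1×I-2: ww
W/II-2 aff ·: Ww|WW
W/II-3 un I-1×I-2: ww
W/III-1 ? II-1×II-2: ww|Ww
W/III-2 ? II-1×II-2: ww|Ww
W/III-3 ? II-1×II-2: ww|Ww
⇒ W over [I-1,I-2,II-1,II-2,II-3,III-1,III-2,III-3]: 9 consistent

III-3 ∈ {JJ kk Ww, JJ kk ww, Jj kk Ww, Jj kk ww, jj kk Ww, jj kk ww}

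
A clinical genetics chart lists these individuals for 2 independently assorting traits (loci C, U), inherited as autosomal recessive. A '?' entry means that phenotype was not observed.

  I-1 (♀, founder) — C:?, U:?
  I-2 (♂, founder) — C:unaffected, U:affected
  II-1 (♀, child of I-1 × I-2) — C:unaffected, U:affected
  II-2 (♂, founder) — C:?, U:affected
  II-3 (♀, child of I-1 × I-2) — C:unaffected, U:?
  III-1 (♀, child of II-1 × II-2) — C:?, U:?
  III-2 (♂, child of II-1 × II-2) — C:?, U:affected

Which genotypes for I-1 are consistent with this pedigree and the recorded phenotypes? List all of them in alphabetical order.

I-1 ∈ {CC Uu, CC uu, Cc Uu, Cc uu, cc Uu, cc uu}

C/I-1 ? ·: CC|Cc|cc
C/I-2 un ·: CC|Cc
C/II-1 un I-1×I-2: CC|Cc
C/II-2 ? ·: CC|Cc|cc
C/II-3 un I-1×I-2: CC|Cc
C/III-1 ? II-1×II-2: CC|Cc|cc
C/III-2 ? II-1×II-2: CC|Cc|cc
⇒ C over [I-1,I-2,II-1,II-2,II-3,III-1,III-2]: 178 consistent
U/I-1 ? ·: Uu|uu
U/I-2 aff ·: uu
U/II-1 aff I-1×I-2: uu
U/II-2 aff ·: uu
U/II-3 ? I-1×I-2: Uu|uu
U/III-1 ? II-1×II-2: uu
U/III-2 aff II-1×II-2: uu
⇒ U over [I-1,I-2,II-1,II-2,II-3,III-1,III-2]: 3 consistent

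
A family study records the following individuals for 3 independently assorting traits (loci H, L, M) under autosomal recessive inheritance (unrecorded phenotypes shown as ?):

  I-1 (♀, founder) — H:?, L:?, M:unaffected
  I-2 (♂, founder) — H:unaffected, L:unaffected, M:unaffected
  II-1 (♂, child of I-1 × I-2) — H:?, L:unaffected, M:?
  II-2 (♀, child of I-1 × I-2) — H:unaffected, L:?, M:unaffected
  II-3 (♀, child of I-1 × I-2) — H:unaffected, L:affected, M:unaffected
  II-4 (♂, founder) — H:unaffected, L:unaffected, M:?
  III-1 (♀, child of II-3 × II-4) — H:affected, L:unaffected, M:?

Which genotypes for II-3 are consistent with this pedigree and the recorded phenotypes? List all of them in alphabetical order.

H/I-1 ? ·: HH|Hh|hh
H/I-2 un ·: HH|Hh
H/II-1 ? I-1×I-2: HH|Hh|hh
H/II-2 un I-1×I-2: HH|Hh
H/II-3 un I-1×I-2: Hh
H/II-4 un ·: Hh
H/III-1 aff II-3×II-4: hh
⇒ H over [I-1,I-2,II-1,II-2,II-3,II-4,III-1]: 17 consistent
L/I-1 ? ·: Ll|ll
L/I-2 un ·: Ll
L/II-1 un I-1×I-2: LL|Ll
L/II-2 ? I-1×I-2: LL|Ll|ll
L/II-3 aff I-1×I-2: ll
L/II-4 un ·: LL|Ll
L/III-1 un II-3×II-4: Ll
⇒ L over [I-1,I-2,II-1,II-2,II-3,II-4,III-1]: 16 consistent
M/I-1 un ·: MM|Mm
M/I-2 un ·: MM|Mm
M/II-1 ? I-1×I-2: MM|Mm|mm
M/II-2 un I-1×I-2: MM|Mm
M/II-3 un I-1×I-2: MM|Mm
M/II-4 ? ·: MM|Mm|mm
M/III-1 ? II-3×II-4: MM|Mm|mm
⇒ M over [I-1,I-2,II-1,II-2,II-3,II-4,III-1]: 158 consistent

II-3 ∈ {Hh ll MM, Hh ll Mm}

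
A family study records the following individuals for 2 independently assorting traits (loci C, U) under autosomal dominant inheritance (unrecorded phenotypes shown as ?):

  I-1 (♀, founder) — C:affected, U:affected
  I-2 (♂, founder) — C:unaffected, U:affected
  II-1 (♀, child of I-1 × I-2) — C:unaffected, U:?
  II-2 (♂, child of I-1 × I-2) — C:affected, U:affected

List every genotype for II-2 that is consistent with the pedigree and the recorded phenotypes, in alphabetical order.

II-2 ∈ {Cc UU, Cc Uu}

C/I-1 aff ·: Cc
C/I-2 un ·: cc
C/II-1 un I-1×I-2: cc
C/II-2 aff I-1×I-2: Cc
⇒ C over [I-1,I-2,II-1,II-2]: 1 consistent
U/I-1 aff ·: Uu|UU
U/I-2 aff ·: Uu|UU
U/II-1 ? I-1×I-2: uu|Uu|UU
U/II-2 aff I-1×I-2: Uu|UU
⇒ U over [I-1,I-2,II-1,II-2]: 15 consistent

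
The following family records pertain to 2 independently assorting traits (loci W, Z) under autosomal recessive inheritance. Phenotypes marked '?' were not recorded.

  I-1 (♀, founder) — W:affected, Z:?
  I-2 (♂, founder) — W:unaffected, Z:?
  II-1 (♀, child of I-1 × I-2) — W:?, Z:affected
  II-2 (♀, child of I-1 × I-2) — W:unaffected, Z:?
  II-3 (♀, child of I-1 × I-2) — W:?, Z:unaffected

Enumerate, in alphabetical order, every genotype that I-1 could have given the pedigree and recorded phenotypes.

I-1 ∈ {ww Zz, ww zz}

W/I-1 aff ·: ww
W/I-2 un ·: WW|Ww
W/II-1 ? I-1×I-2: Ww|ww
W/II-2 un I-1×I-2: Ww
W/II-3 ? I-1×I-2: Ww|ww
⇒ W over [I-1,I-2,II-1,II-2,II-3]: 5 consistent
Z/I-1 ? ·: Zz|zz
Z/I-2 ? ·: Zz|zz
Z/II-1 aff I-1×I-2: zz
Z/II-2 ? I-1×I-2: ZZ|Zz|zz
Z/II-3 un I-1×I-2: ZZ|Zz
⇒ Z over [I-1,I-2,II-1,II-2,II-3]: 10 consistent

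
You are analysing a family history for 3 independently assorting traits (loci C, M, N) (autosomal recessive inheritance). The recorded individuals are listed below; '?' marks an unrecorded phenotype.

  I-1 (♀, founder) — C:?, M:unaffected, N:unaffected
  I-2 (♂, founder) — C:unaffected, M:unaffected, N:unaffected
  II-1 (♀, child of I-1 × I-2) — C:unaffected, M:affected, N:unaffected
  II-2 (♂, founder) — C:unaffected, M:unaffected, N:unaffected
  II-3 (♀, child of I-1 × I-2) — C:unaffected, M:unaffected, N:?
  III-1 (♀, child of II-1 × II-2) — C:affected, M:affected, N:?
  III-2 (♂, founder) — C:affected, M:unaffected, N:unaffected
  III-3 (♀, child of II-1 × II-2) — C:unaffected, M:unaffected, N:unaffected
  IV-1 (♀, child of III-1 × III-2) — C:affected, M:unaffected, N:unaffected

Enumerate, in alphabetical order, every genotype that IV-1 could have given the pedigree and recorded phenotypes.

IV-1 ∈ {cc Mm NN, cc Mm Nn}

C/I-1 ? ·: CC|Cc|cc
C/I-2 un ·: CC|Cc
C/II-1 un I-1×I-2: Cc
C/II-2 un ·: Cc
C/II-3 un I-1×I-2: CC|Cc
C/III-1 aff II-1×II-2: cc
C/III-2 aff ·: cc
C/III-3 un II-1×II-2: CC|Cc
C/IV-1 aff III-1×III-2: cc
⇒ C over [I-1,I-2,II-1,II-2,II-3,III-1,III-2,III-3,IV-1]: 16 consistent
M/I-1 un ·: Mm
M/I-2 un ·: Mm
M/II-1 aff I-1×I-2: mm
M/II-2 un ·: Mm
M/II-3 un I-1×I-2: MM|Mm
M/III-1 aff II-1×II-2: mm
M/III-2 un ·: MM|Mm
M/III-3 un II-1×II-2: Mm
M/IV-1 un III-1×III-2: Mm
⇒ M over [I-1,I-2,II-1,II-2,II-3,III-1,III-2,III-3,IV-1]: 4 consistent
N/I-1 un ·: NN|Nn
N/I-2 un ·: NN|Nn
N/II-1 un I-1×I-2: NN|Nn
N/II-2 un ·: NN|Nn
N/II-3 ? I-1×I-2: NN|Nn|nn
N/III-1 ? II-1×II-2: NN|Nn|nn
N/III-2 un ·: NN|Nn
N/III-3 un II-1×II-2: NN|Nn
N/IV-1 un III-1×III-2: NN|Nn
⇒ N over [I-1,I-2,II-1,II-2,II-3,III-1,III-2,III-3,IV-1]: 360 consistent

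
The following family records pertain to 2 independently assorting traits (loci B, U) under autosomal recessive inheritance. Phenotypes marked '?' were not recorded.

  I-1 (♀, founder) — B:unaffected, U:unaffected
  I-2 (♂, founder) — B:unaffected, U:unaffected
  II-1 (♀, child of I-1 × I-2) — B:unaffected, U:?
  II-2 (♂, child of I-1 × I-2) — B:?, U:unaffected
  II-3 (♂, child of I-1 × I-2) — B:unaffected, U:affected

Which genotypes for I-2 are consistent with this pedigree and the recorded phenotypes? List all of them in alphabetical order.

B/I-1 un ·: BB|Bb
B/I-2 un ·: BB|Bb
B/II-1 un I-1×I-2: BB|Bb
B/II-2 ? I-1×I-2: BB|Bb|bb
B/II-3 un I-1×I-2: BB|Bb
⇒ B over [I-1,I-2,II-1,II-2,II-3]: 29 consistent
U/I-1 un ·: Uu
U/I-2 un ·: Uu
U/II-1 ? I-1×I-2: UU|Uu|uu
U/II-2 un I-1×I-2: UU|Uu
U/II-3 aff I-1×I-2: uu
⇒ U over [I-1,I-2,II-1,II-2,II-3]: 6 consistent

I-2 ∈ {BB Uu, Bb Uu}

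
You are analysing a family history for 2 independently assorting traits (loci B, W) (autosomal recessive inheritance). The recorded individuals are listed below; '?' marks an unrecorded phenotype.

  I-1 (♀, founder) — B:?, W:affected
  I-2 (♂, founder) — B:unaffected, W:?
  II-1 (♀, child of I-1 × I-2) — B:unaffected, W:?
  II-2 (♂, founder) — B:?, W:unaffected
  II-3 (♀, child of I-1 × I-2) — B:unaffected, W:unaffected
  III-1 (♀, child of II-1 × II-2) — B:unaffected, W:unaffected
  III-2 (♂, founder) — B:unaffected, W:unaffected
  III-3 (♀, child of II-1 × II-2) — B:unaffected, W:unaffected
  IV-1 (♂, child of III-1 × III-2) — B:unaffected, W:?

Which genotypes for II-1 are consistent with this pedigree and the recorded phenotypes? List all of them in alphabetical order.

II-1 ∈ {BB Ww, BB ww, Bb Ww, Bb ww}

B/I-1 ? ·: BB|Bb|bb
B/I-2 un ·: BB|Bb
B/II-1 un I-1×I-2: BB|Bb
B/II-2 ? ·: BB|Bb|bb
B/II-3 un I-1×I-2: BB|Bb
B/III-1 un II-1×II-2: BB|Bb
B/III-2 un ·: BB|Bb
B/III-3 un II-1×II-2: BB|Bb
B/IV-1 un III-1×III-2: BB|Bb
⇒ B over [I-1,I-2,II-1,II-2,II-3,III-1,III-2,III-3,IV-1]: 403 consistent
W/I-1 aff ·: ww
W/I-2 ? ·: WW|Ww
W/II-1 ? I-1×I-2: Ww|ww
W/II-2 un ·: WW|Ww
W/II-3 un I-1×I-2: Ww
W/III-1 un II-1×II-2: WW|Ww
W/III-2 un ·: WW|Ww
W/III-3 un II-1×II-2: WW|Ww
W/IV-1 ? III-1×III-2: WW|Ww|ww
⇒ W over [I-1,I-2,II-1,II-2,II-3,III-1,III-2,III-3,IV-1]: 74 consistent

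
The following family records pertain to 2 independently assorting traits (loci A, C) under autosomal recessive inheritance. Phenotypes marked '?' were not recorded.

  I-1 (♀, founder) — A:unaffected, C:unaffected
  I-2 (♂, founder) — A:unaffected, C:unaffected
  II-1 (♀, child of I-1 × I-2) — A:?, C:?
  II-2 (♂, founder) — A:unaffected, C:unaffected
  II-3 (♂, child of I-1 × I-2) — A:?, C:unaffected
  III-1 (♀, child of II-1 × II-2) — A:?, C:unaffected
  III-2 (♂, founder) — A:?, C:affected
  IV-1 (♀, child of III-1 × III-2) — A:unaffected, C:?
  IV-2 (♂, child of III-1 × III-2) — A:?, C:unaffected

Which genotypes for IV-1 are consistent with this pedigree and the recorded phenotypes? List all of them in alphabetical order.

IV-1 ∈ {AA Cc, AA cc, Aa Cc, Aa cc}

A/I-1 un ·: AA|Aa
A/I-2 un ·: AA|Aa
A/II-1 ? I-1×I-2: AA|Aa|aa
A/II-2 un ·: AA|Aa
A/II-3 ? I-1×I-2: AA|Aa|aa
A/III-1 ? II-1×II-2: AA|Aa|aa
A/III-2 ? ·: AA|Aa|aa
A/IV-1 un III-1×III-2: AA|Aa
A/IV-2 ? III-1×III-2: AA|Aa|aa
⇒ A over [I-1,I-2,II-1,II-2,II-3,III-1,III-2,IV-1,IV-2]: 546 consistent
C/I-1 un ·: CC|Cc
C/I-2 un ·: CC|Cc
C/II-1 ? I-1×I-2: CC|Cc|cc
C/II-2 un ·: CC|Cc
C/II-3 un I-1×I-2: CC|Cc
C/III-1 un II-1×II-2: CC|Cc
C/III-2 aff ·: cc
C/IV-1 ? III-1×III-2: Cc|cc
C/IV-2 un III-1×III-2: Cc
⇒ C over [I-1,I-2,II-1,II-2,II-3,III-1,III-2,IV-1,IV-2]: 72 consistent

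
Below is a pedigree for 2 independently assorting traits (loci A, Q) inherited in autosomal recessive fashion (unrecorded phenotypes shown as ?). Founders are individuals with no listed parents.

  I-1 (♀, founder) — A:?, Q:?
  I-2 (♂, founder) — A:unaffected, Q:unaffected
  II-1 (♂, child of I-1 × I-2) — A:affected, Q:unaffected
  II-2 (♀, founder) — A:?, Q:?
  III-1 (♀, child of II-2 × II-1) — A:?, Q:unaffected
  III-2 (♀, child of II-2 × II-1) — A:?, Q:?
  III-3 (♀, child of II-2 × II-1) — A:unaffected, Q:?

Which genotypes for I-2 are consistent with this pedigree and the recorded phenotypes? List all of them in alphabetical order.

I-2 ∈ {Aa QQ, Aa Qq}

A/I-1 ? ·: Aa|aa
A/I-2 un ·: Aa
A/II-1 aff I-1×I-2: aa
A/II-2 ? ·: AA|Aa
A/III-1 ? II-2×II-1: Aa|aa
A/III-2 ? II-2×II-1: Aa|aa
A/III-3 un II-2×II-1: Aa
⇒ A over [I-1,I-2,II-1,II-2,III-1,III-2,III-3]: 10 consistent
Q/I-1 ? ·: QQ|Qq|qq
Q/I-2 un ·: QQ|Qq
Q/II-1 un I-1×I-2: QQ|Qq
Q/II-2 ? ·: QQ|Qq|qq
Q/III-1 un II-2×II-1: QQ|Qq
Q/III-2 ? II-2×II-1: QQ|Qq|qq
Q/III-3 ? II-2×II-1: QQ|Qq|qq
⇒ Q over [I-1,I-2,II-1,II-2,III-1,III-2,III-3]: 190 consistent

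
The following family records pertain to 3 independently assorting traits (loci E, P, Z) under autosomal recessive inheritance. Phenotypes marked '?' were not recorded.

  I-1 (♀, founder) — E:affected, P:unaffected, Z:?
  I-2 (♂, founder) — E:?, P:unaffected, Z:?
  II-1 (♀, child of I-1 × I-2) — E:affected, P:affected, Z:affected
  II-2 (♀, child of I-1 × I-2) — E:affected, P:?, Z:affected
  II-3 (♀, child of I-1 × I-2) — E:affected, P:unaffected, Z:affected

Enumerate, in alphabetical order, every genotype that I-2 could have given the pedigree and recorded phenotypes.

E/I-1 aff ·: ee
E/I-2 ? ·: Ee|ee
E/II-1 aff I-1×I-2: ee
E/II-2 aff I-1×I-2: ee
E/II-3 aff I-1×I-2: ee
⇒ E over [I-1,I-2,II-1,II-2,II-3]: 2 consistent
P/I-1 un ·: Pp
P/I-2 un ·: Pp
P/II-1 aff I-1×I-2: pp
P/II-2 ? I-1×I-2: PP|Pp|pp
P/II-3 un I-1×I-2: PP|Pp
⇒ P over [I-1,I-2,II-1,II-2,II-3]: 6 consistent
Z/I-1 ? ·: Zz|zz
Z/I-2 ? ·: Zz|zz
Z/II-1 aff I-1×I-2: zz
Z/II-2 aff I-1×I-2: zz
Z/II-3 aff I-1×I-2: zz
⇒ Z over [I-1,I-2,II-1,II-2,II-3]: 4 consistent

I-2 ∈ {Ee Pp Zz, Ee Pp zz, ee Pp Zz, ee Pp zz}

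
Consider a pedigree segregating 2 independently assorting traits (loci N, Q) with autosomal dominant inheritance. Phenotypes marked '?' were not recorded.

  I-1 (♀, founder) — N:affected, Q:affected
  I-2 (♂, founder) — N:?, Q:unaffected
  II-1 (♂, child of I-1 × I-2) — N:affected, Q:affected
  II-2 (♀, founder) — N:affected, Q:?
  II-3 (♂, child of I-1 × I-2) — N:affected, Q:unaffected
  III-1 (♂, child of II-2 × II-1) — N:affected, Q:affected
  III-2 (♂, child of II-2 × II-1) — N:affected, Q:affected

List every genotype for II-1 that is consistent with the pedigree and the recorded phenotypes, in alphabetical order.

II-1 ∈ {NN Qq, Nn Qq}

N/I-1 aff ·: Nn|NN
N/I-2 ? ·: nn|Nn|NN
N/II-1 aff I-1×I-2: Nn|NN
N/II-2 aff ·: Nn|NN
N/II-3 aff I-1×I-2: Nn|NN
N/III-1 aff II-2×II-1: Nn|NN
N/III-2 aff II-2×II-1: Nn|NN
⇒ N over [I-1,I-2,II-1,II-2,II-3,III-1,III-2]: 99 consistent
Q/I-1 aff ·: Qq
Q/I-2 un ·: qq
Q/II-1 aff I-1×I-2: Qq
Q/II-2 ? ·: qq|Qq|QQ
Q/II-3 un I-1×I-2: qq
Q/III-1 aff II-2×II-1: Qq|QQ
Q/III-2 aff II-2×II-1: Qq|QQ
⇒ Q over [I-1,I-2,II-1,II-2,II-3,III-1,III-2]: 9 consistent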